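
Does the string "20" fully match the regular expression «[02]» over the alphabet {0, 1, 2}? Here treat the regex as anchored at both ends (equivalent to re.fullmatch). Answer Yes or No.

No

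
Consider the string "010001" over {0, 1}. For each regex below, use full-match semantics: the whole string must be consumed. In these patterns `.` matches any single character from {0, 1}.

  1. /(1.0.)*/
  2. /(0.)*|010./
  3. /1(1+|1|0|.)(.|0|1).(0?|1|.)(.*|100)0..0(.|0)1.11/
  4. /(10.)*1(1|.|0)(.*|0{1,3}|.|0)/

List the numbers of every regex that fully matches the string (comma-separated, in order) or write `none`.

2

1 → no match
2 → match
3 → no match — must start with "1"
4 → no match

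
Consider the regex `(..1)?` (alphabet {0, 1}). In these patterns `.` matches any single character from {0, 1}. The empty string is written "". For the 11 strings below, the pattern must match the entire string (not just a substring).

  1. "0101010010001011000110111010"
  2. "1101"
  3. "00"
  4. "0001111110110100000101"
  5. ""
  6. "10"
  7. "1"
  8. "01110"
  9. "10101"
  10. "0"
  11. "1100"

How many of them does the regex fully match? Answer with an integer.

1 → no match
2 → no match
3 → no match
4 → no match
5 → match
6 → no match
7 → no match
8 → no match
9 → no match
10 → no match
11 → no match
Total matched: 1

1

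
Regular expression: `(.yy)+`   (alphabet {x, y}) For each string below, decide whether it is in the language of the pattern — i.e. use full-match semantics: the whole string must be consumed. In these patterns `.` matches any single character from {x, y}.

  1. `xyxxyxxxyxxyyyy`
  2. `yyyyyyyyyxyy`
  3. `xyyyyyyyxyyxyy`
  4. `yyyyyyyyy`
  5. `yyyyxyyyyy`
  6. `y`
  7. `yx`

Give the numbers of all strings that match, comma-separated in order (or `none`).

1 → no match
2 → match
3 → no match
4 → match
5 → no match
6 → no match — must end with `yy`
7 → no match — must end with `yy`

2, 4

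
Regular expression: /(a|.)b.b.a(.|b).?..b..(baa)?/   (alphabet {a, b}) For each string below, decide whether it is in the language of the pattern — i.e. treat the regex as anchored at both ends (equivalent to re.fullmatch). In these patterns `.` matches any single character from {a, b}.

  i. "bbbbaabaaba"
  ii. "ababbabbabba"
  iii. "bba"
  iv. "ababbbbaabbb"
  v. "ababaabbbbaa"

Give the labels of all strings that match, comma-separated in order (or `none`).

i. "bbbbaabaaba" → no match
ii. "ababbabbabba" → match
iii. "bba" → no match
iv. "ababbbbaabbb" → no match
v. "ababaabbbbaa" → match

ii, v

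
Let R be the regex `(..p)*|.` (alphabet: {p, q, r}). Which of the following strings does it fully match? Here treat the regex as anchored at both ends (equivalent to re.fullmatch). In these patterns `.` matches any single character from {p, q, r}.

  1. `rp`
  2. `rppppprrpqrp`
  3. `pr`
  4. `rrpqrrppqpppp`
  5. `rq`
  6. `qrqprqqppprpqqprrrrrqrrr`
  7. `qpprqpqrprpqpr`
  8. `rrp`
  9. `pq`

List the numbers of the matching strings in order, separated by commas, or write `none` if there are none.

1. `rp` → no match
2. `rppppprrpqrp` → match
3. `pr` → no match
4 → no match
5. `rq` → no match
6 → no match
7 → no match
8. `rrp` → match
9. `pq` → no match

2, 8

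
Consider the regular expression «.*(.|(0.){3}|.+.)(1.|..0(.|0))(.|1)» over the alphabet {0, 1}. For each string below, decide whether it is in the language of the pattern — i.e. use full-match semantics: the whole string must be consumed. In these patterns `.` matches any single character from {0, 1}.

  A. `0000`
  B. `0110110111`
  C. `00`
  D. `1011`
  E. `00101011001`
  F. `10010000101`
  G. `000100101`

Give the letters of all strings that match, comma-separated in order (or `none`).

A → no match
B → match
C → no match
D → no match
E → match
F → match
G → match

B, E, F, G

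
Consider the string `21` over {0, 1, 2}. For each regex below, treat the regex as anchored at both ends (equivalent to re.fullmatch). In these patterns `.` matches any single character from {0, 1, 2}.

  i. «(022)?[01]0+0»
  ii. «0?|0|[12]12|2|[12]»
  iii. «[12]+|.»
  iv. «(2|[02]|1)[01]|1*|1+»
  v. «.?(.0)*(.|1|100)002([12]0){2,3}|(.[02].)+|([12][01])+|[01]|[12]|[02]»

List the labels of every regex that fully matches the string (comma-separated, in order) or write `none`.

i → no match — must end with `00`
ii → no match
iii → match
iv → match
v → match

iii, iv, v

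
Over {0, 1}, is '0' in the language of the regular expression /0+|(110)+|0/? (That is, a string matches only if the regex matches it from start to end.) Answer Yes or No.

Yes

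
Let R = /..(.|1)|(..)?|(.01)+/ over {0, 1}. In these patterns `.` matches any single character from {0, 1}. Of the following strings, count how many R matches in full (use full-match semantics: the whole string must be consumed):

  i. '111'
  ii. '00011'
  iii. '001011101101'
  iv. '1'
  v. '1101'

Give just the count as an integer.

i → match
ii → no match
iii → no match
iv → no match
v → no match
Total matched: 1

1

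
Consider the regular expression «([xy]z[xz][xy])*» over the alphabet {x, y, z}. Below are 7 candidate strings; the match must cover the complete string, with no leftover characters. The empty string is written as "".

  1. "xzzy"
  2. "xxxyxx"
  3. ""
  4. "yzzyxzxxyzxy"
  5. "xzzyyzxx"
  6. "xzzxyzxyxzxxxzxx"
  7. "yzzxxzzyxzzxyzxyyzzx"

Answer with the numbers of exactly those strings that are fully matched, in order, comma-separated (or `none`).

1, 3, 4, 5, 6, 7

1 → match
2 → no match
3 → match
4 → match
5 → match
6 → match
7 → match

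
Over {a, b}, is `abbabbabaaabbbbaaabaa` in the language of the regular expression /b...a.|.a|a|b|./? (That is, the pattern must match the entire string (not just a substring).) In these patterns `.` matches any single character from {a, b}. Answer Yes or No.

No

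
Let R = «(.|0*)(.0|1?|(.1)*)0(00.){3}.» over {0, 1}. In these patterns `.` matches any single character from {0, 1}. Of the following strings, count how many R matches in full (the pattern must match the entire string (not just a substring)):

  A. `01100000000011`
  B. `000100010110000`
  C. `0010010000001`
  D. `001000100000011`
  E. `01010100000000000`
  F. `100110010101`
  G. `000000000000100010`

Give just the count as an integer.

2

A → match
B → no match
C → no match
D → no match
E → match
F → no match
G → no match
Total matched: 2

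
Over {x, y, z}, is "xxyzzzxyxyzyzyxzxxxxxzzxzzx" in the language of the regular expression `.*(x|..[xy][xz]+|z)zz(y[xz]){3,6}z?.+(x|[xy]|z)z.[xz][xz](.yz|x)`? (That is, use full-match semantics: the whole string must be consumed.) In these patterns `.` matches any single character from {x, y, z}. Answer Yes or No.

No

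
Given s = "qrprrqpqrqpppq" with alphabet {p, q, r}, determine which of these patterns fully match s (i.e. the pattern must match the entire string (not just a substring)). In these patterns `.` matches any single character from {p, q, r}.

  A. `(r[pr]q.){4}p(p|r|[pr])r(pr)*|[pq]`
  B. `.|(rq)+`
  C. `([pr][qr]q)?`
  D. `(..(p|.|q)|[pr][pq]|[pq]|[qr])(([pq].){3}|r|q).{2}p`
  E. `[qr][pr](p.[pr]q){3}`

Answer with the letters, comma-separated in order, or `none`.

E

A → no match
B → no match
C → no match
D → no match — must end with "p"
E → match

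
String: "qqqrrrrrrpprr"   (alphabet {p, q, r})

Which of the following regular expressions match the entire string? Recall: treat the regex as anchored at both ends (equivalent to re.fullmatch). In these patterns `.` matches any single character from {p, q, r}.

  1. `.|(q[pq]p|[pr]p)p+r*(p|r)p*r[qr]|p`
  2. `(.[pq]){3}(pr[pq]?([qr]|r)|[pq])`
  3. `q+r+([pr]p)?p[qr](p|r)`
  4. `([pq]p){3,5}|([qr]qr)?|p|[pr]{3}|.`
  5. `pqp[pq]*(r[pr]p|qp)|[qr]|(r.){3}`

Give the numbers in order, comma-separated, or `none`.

1 → no match
2 → no match
3 → match
4 → no match
5 → no match

3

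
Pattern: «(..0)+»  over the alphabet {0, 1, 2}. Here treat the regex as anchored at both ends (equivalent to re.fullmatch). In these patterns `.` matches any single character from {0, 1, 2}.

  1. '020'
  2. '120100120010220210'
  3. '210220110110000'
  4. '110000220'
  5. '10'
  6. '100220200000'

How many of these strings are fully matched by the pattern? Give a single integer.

5

1. '020' → match
2 → match
3 → match
4. '110000220' → match
5. '10' → no match
6. '100220200000' → match
Total matched: 5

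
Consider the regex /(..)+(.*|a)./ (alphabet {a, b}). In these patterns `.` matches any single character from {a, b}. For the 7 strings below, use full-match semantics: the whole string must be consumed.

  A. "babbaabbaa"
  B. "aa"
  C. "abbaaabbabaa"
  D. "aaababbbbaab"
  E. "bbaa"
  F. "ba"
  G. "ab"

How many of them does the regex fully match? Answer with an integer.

4

A. "babbaabbaa" → match
B. "aa" → no match
C. "abbaaabbabaa" → match
D. "aaababbbbaab" → match
E. "bbaa" → match
F. "ba" → no match
G. "ab" → no match
Total matched: 4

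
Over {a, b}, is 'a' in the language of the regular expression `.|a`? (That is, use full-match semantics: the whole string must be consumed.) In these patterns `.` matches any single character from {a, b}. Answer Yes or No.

Yes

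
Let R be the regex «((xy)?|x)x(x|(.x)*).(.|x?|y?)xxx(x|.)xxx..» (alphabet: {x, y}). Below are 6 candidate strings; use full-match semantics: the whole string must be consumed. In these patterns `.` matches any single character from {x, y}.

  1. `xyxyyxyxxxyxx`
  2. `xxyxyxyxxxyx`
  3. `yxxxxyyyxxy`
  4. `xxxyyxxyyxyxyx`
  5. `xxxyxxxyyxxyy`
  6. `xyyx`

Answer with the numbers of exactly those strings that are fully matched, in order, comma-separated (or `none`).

1 → no match
2 → no match
3 → no match
4 → no match
5 → no match
6 → no match

none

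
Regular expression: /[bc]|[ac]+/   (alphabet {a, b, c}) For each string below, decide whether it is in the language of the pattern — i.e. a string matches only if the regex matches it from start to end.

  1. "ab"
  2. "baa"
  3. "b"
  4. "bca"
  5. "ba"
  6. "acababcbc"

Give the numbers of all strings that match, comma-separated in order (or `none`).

3

1. "ab" → no match
2. "baa" → no match
3. "b" → match
4. "bca" → no match
5. "ba" → no match
6. "acababcbc" → no match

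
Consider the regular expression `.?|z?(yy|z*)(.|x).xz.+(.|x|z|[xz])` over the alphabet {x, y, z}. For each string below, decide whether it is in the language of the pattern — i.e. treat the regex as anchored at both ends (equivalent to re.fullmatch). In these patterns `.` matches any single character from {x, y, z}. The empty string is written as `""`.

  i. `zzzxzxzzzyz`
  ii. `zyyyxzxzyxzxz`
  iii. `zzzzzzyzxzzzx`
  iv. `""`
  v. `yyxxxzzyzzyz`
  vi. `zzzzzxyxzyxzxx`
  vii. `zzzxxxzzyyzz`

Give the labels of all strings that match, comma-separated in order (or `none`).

i. `zzzxzxzzzyz` → match
ii → no match
iii → match
iv. `""` → match
v. `yyxxxzzyzzyz` → match
vi → match
vii. `zzzxxxzzyyzz` → match

i, iii, iv, v, vi, vii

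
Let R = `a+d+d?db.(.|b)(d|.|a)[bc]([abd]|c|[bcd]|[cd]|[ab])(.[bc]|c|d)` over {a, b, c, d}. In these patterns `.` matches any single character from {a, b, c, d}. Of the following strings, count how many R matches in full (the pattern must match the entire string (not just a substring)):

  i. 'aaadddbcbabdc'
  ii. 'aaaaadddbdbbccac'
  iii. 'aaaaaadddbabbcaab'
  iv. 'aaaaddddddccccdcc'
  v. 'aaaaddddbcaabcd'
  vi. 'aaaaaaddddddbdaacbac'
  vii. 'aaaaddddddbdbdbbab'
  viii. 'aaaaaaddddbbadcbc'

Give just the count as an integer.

7

i → match
ii → match
iii → match
iv → no match
v → match
vi → match
vii → match
viii → match
Total matched: 7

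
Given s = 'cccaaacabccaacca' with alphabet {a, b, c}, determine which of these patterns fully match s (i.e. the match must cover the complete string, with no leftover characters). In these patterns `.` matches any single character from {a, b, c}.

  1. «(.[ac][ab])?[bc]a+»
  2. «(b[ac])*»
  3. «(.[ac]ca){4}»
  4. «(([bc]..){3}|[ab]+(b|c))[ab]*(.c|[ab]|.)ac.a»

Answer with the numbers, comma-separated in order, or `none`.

3

1 → no match
2 → no match
3 → match
4 → no match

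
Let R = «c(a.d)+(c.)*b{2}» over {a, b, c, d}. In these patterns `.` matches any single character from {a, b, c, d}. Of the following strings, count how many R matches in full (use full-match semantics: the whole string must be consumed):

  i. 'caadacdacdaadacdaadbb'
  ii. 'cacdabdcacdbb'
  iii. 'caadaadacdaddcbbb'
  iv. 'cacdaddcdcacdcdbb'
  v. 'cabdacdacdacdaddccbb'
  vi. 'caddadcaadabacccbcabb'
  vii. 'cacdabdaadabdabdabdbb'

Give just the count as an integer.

i → match
ii → match
iii → match
iv → match
v → match
vi → no match
vii → match
Total matched: 6

6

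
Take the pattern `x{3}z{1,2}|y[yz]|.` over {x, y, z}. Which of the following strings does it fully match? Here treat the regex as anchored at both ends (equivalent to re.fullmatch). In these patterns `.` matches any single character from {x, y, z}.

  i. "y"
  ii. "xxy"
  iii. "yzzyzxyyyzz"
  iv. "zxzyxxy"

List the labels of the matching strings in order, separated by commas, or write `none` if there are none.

i → match
ii → no match
iii → no match
iv → no match

i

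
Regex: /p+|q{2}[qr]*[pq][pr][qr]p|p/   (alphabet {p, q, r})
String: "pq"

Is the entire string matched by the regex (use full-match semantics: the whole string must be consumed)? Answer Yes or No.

No

Every match must end with "p", but "pq" does not.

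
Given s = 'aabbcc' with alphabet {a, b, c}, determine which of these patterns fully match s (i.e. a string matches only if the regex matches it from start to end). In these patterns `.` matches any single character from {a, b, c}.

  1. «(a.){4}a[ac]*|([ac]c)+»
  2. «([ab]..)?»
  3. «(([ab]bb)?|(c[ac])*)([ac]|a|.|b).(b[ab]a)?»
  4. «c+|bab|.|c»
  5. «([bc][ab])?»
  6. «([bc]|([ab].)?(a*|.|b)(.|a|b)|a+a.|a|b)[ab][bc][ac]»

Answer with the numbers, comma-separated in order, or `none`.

6

1 → no match
2 → no match
3 → no match
4 → no match
5 → no match
6 → match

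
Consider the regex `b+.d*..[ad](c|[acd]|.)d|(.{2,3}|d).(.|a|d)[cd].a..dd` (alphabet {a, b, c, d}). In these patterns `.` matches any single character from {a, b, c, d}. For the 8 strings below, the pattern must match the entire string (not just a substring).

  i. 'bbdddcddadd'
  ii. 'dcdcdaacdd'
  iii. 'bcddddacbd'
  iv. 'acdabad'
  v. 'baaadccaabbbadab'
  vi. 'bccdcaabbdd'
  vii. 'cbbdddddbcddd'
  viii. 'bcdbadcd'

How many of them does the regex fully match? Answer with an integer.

i → no match
ii → match
iii → no match
iv → no match
v → no match
vi → match
vii → no match
viii → match
Total matched: 3

3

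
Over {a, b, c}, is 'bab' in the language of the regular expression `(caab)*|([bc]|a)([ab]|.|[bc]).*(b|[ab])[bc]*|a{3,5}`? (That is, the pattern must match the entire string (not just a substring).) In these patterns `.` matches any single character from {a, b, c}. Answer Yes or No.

Yes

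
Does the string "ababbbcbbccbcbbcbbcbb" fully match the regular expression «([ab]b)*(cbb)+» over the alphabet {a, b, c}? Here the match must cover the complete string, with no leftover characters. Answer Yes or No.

No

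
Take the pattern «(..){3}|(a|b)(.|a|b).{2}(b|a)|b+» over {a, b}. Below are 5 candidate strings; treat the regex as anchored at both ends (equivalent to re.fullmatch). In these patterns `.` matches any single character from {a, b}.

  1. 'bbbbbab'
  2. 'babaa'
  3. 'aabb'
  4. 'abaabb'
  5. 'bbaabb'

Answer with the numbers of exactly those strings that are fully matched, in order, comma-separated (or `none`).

1 → no match
2 → match
3 → no match
4 → match
5 → match

2, 4, 5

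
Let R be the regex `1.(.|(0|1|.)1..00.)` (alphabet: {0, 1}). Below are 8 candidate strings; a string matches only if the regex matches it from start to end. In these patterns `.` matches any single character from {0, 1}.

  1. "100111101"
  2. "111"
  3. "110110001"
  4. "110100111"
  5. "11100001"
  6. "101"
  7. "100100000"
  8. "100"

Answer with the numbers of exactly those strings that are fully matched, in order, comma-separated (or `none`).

1 → no match
2 → match
3 → match
4 → no match
5 → no match
6 → match
7 → match
8 → match

2, 3, 6, 7, 8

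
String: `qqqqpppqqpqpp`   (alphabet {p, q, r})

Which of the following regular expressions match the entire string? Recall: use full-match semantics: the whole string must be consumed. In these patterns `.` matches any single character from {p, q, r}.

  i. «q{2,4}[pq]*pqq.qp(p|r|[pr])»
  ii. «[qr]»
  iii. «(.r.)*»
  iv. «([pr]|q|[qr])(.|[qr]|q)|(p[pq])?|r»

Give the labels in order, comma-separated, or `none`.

i

i → match
ii → no match
iii → no match
iv → no match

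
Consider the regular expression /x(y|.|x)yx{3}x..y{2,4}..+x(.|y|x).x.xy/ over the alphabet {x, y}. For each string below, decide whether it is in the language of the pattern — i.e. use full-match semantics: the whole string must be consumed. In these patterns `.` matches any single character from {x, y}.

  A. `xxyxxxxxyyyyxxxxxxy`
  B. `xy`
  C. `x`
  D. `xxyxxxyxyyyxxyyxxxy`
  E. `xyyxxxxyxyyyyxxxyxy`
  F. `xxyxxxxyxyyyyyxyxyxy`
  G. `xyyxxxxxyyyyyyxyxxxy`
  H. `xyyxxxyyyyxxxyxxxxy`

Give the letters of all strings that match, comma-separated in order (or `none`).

A → no match
B → no match
C → no match — must end with `xy`
D → no match
E → no match
F → no match
G → no match
H → no match

none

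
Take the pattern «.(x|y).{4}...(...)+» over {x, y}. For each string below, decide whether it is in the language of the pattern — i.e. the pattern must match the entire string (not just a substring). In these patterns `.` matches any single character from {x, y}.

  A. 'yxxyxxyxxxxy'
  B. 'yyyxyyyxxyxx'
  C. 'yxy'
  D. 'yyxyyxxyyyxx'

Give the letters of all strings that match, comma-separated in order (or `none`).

A → match
B → match
C → no match
D → match

A, B, D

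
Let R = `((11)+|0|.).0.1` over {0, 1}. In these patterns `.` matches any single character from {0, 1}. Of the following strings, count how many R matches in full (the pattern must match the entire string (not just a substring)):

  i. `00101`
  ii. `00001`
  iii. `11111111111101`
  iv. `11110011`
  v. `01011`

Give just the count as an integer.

i → no match
ii → match
iii → no match
iv → match
v → match
Total matched: 3

3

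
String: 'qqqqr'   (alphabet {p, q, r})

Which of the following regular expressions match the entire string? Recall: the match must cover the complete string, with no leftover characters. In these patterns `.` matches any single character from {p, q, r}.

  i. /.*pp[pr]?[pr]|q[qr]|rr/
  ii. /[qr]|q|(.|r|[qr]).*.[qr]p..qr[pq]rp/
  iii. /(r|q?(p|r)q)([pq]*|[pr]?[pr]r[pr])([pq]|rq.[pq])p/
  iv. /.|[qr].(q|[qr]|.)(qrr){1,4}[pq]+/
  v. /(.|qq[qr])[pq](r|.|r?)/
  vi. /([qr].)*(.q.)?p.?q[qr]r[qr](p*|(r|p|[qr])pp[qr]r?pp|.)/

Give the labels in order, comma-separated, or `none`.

i → no match
ii → no match
iii → no match — must end with 'p'
iv → no match
v → match
vi → no match

v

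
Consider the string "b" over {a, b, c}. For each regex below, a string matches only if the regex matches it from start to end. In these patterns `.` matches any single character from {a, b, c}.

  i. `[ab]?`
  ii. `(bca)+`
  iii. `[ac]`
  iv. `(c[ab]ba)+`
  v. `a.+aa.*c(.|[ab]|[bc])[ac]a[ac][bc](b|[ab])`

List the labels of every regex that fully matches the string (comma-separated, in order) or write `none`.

i → match
ii → no match — must start with "bca"
iii → no match
iv → no match — must start with "c"
v → no match — must start with "a"

i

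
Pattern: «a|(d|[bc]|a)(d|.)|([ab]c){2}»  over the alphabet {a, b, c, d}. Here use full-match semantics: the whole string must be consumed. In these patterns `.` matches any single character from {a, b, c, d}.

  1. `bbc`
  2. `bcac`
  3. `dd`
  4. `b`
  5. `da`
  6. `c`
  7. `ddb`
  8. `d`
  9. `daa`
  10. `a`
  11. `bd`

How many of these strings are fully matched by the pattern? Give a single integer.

1 → no match
2 → match
3 → match
4 → no match
5 → match
6 → no match
7 → no match
8 → no match
9 → no match
10 → match
11 → match
Total matched: 5

5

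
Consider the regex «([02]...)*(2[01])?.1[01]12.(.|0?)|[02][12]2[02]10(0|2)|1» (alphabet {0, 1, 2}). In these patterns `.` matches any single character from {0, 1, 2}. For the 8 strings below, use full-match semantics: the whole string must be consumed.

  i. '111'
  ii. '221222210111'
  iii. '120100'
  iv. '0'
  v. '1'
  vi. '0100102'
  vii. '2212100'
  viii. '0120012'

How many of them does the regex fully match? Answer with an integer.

1

i. '111' → no match
ii. '221222210111' → no match
iii. '120100' → no match
iv. '0' → no match
v. '1' → match
vi. '0100102' → no match
vii. '2212100' → no match
viii. '0120012' → no match
Total matched: 1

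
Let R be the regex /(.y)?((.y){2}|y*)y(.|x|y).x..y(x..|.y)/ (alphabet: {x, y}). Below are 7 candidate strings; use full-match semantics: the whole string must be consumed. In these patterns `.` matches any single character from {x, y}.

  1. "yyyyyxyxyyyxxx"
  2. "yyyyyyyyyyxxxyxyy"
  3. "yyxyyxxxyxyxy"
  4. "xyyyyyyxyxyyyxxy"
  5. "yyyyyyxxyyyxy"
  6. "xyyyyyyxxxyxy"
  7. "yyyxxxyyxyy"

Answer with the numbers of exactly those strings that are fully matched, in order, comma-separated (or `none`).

1, 2, 3, 4, 5, 6, 7

1 → match
2 → match
3 → match
4 → match
5 → match
6 → match
7 → match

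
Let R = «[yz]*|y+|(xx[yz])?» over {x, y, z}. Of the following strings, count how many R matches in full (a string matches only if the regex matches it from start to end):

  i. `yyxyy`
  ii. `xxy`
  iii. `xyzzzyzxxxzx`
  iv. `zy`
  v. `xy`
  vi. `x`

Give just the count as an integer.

i. `yyxyy` → no match
ii. `xxy` → match
iii. `xyzzzyzxxxzx` → no match
iv. `zy` → match
v. `xy` → no match
vi. `x` → no match
Total matched: 2

2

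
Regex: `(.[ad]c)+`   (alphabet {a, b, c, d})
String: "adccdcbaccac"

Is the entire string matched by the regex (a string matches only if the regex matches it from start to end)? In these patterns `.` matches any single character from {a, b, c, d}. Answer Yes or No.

Yes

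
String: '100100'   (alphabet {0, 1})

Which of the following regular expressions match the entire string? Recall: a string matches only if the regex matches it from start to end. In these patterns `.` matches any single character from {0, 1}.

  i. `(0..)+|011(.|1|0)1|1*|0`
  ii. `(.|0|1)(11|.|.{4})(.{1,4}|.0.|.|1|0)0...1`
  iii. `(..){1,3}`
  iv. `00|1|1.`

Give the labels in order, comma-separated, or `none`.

iii

i → no match
ii → no match — must end with '1'
iii → match
iv → no match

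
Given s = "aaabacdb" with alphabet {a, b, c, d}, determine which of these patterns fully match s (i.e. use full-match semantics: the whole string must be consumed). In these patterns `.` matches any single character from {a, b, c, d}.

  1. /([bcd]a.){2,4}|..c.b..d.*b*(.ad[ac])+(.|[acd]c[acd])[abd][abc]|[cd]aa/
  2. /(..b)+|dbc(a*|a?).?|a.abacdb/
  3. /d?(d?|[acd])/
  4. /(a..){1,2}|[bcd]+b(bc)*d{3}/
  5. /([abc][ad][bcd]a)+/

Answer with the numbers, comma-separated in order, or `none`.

1 → no match
2 → match
3 → no match
4 → no match
5 → no match — must end with "a"

2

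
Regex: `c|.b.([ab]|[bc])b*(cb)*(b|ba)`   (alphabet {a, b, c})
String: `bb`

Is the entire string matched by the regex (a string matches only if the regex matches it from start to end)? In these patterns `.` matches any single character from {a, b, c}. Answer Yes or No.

No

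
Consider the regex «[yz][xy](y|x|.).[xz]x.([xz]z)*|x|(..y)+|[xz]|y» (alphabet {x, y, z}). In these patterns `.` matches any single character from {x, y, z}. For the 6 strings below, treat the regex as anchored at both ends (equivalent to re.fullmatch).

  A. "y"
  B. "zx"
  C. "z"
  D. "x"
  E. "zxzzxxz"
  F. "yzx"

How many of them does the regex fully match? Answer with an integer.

4

A → match
B → no match
C → match
D → match
E → match
F → no match
Total matched: 4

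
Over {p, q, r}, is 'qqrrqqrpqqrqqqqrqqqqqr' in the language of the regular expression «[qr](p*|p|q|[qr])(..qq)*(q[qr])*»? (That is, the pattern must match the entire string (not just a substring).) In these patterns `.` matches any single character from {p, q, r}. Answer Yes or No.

Yes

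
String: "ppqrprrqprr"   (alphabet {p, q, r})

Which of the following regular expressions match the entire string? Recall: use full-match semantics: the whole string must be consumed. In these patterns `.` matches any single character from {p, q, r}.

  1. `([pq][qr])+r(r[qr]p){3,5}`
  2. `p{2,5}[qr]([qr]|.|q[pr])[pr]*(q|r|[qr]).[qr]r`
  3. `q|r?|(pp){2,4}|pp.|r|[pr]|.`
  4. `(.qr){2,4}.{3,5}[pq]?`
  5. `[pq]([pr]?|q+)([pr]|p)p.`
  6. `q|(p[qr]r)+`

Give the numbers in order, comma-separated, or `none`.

1 → no match — must end with "p"
2 → match
3 → no match
4 → no match
5 → no match
6 → no match

2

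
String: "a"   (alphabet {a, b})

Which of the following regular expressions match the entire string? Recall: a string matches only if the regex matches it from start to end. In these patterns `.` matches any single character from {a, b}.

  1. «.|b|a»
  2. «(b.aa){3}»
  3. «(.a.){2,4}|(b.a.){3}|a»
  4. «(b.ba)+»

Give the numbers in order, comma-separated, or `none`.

1, 3

1 → match
2 → no match — must start with "b"
3 → match
4 → no match — must start with "b"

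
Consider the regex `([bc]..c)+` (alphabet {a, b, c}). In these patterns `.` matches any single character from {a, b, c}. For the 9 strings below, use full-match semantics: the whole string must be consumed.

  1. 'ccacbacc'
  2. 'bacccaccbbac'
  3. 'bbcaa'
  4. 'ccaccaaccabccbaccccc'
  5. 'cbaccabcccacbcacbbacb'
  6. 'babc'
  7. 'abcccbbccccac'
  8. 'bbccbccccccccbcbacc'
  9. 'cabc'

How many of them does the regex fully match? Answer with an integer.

1 → match
2 → match
3 → no match — must end with 'c'
4 → match
5 → no match — must end with 'c'
6 → match
7 → no match
8 → no match
9 → match
Total matched: 5

5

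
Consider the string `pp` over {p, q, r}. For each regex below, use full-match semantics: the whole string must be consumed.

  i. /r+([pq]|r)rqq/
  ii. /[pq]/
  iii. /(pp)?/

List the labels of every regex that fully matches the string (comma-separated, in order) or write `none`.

i → no match — must start with `r`
ii → no match
iii → match

iii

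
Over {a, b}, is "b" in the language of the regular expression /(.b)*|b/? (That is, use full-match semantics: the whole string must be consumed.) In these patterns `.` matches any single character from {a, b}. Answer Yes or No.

Yes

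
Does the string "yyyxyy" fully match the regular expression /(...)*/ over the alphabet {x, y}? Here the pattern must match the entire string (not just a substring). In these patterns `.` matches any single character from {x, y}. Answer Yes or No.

Yes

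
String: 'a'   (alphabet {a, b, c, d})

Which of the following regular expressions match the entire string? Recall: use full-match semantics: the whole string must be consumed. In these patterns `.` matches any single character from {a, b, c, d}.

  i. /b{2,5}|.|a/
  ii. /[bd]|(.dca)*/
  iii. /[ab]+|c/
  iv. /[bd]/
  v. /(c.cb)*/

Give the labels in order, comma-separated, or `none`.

i → match
ii → no match
iii → match
iv → no match
v → no match

i, iii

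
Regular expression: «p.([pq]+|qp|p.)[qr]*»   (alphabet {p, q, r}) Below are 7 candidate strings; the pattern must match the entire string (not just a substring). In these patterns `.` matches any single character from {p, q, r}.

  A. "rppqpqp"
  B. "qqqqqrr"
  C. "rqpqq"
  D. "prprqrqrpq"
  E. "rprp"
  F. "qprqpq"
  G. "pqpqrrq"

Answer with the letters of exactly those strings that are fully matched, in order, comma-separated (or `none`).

G

A → no match — must start with "p"
B → no match — must start with "p"
C → no match — must start with "p"
D → no match
E → no match — must start with "p"
F → no match — must start with "p"
G → match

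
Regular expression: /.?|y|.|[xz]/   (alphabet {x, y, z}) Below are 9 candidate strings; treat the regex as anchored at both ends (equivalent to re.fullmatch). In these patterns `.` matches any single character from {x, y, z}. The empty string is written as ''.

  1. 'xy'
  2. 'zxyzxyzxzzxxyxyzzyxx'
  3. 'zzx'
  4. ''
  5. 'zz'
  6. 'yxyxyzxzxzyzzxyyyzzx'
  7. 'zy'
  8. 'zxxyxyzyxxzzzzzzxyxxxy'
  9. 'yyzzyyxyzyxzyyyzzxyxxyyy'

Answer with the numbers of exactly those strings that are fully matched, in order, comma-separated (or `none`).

4

1 → no match
2 → no match
3 → no match
4 → match
5 → no match
6 → no match
7 → no match
8 → no match
9 → no match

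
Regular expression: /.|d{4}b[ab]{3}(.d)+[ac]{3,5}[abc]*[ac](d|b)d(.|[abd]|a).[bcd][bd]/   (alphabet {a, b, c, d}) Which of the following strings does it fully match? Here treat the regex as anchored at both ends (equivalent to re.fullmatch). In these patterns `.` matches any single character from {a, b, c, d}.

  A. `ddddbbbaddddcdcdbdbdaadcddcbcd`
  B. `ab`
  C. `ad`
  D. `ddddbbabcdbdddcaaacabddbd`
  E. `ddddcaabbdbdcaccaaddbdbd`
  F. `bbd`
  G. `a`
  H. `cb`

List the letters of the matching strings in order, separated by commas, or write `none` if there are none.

G

A → no match
B → no match
C → no match
D → no match
E → no match
F → no match
G → match
H → no match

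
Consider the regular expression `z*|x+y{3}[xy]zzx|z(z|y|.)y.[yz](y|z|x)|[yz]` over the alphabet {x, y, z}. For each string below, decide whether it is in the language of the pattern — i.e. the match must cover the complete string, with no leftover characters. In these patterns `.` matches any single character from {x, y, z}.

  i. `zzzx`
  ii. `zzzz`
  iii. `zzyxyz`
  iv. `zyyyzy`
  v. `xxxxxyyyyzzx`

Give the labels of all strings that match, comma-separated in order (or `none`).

ii, iii, iv, v

i. `zzzx` → no match
ii. `zzzz` → match
iii. `zzyxyz` → match
iv. `zyyyzy` → match
v. `xxxxxyyyyzzx` → match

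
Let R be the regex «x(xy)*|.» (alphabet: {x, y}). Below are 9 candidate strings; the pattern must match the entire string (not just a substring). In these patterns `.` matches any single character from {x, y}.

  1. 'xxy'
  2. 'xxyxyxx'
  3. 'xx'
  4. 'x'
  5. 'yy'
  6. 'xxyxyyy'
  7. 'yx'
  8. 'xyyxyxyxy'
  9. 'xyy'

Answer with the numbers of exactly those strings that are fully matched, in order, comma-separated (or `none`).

1, 4

1 → match
2 → no match
3 → no match
4 → match
5 → no match
6 → no match
7 → no match
8 → no match
9 → no match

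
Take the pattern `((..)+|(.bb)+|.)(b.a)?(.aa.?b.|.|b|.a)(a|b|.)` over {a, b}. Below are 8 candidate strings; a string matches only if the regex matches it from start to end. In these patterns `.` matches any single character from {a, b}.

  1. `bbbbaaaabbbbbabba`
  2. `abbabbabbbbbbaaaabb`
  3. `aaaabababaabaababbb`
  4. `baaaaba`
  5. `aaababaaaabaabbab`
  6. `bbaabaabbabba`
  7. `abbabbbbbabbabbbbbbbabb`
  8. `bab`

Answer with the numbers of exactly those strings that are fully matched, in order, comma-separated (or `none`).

1 → no match
2 → no match
3 → no match
4. `baaaaba` → no match
5 → match
6 → no match
7 → match
8. `bab` → match

5, 7, 8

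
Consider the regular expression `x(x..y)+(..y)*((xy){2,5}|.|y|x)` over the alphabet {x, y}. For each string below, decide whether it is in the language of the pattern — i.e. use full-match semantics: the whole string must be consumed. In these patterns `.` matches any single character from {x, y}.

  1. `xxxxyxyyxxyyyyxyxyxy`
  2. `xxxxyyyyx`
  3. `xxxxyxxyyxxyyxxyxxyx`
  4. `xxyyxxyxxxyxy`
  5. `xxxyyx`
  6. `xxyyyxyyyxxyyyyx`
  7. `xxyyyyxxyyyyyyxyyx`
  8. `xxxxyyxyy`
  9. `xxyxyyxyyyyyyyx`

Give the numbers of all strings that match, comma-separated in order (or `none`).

1, 2, 3, 5, 6, 8, 9

1 → match
2 → match
3 → match
4 → no match
5 → match
6 → match
7 → no match
8 → match
9 → match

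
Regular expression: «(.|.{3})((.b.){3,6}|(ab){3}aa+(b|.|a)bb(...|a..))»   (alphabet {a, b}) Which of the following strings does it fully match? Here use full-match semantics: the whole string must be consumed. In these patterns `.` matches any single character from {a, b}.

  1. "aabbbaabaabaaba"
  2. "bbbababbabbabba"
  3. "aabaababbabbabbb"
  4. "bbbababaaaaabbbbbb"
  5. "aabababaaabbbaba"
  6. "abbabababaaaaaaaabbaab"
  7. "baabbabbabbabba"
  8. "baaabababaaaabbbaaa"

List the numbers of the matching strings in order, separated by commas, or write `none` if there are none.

1 → match
2 → match
3 → match
4 → no match
5 → match
6 → match
7 → match
8 → match

1, 2, 3, 5, 6, 7, 8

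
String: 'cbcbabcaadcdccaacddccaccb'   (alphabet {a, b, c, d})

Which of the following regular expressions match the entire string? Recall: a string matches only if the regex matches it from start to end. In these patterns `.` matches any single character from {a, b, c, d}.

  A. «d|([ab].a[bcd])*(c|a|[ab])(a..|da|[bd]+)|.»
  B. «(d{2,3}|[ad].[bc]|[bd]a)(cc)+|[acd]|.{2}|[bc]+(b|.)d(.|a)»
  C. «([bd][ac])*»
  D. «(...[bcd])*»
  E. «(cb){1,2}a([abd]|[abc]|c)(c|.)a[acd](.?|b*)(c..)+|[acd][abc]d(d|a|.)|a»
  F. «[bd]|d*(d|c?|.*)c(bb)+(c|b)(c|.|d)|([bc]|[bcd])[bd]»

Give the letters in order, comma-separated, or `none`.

A → no match
B → no match
C → no match
D → no match
E → match
F → no match

E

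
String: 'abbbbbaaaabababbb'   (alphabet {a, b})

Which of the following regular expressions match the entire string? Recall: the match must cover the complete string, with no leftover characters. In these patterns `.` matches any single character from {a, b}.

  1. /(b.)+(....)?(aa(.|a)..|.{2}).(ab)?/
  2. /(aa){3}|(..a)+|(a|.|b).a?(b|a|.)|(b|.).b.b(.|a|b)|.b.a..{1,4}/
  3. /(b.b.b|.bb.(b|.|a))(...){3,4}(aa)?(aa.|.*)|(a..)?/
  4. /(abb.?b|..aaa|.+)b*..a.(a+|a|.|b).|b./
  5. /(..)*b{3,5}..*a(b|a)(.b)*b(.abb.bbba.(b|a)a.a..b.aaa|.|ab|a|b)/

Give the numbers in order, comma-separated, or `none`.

1 → no match — must start with 'b'
2 → no match
3 → match
4 → match
5 → match

3, 4, 5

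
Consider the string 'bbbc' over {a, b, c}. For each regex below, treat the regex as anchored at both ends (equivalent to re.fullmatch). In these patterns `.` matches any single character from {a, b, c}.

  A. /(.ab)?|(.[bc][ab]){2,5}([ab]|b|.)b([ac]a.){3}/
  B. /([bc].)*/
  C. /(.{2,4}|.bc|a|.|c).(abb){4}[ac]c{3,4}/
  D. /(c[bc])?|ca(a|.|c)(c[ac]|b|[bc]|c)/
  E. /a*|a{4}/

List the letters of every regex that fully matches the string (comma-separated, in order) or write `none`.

A → no match
B → match
C → no match
D → no match
E → no match

B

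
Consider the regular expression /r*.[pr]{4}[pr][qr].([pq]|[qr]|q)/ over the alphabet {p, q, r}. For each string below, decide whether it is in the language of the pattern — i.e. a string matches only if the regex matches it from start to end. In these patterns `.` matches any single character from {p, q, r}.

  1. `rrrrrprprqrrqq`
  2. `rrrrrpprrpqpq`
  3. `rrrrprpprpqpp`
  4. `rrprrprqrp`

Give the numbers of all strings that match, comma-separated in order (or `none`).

2, 3, 4

1 → no match
2 → match
3 → match
4. `rrprrprqrp` → match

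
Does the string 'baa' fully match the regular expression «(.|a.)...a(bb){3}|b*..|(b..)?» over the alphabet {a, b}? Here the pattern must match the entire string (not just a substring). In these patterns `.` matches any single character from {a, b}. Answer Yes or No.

Yes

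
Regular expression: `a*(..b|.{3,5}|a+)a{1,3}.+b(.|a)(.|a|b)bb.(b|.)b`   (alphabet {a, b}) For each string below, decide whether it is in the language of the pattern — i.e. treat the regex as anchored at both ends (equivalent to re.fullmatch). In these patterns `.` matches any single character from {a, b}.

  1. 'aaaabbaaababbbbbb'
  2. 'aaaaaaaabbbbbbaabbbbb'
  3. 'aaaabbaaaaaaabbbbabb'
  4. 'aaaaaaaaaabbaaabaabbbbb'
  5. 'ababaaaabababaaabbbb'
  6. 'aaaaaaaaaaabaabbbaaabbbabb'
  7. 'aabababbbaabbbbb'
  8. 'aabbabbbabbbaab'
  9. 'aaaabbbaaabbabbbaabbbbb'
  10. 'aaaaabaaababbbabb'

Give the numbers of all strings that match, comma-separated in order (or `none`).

1, 2, 4, 7, 8, 9, 10

1 → match
2 → match
3 → no match
4 → match
5 → no match
6 → no match
7 → match
8 → match
9 → match
10 → match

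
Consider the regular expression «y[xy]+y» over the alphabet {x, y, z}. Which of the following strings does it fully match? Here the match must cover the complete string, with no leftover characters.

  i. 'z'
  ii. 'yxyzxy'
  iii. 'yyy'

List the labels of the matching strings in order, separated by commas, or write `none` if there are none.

iii

i. 'z' → no match — must start with 'y'
ii. 'yxyzxy' → no match
iii. 'yyy' → match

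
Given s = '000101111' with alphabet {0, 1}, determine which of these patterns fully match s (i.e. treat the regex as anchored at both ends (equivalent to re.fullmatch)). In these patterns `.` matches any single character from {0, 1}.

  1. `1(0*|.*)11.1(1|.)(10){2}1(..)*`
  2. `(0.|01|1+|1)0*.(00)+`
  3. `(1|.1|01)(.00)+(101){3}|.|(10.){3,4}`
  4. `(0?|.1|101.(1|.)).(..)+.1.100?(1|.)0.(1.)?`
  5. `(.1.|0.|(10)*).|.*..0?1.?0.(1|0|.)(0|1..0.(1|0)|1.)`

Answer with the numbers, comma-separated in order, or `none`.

1 → no match — must start with '1'
2 → no match — must end with '00'
3 → no match
4 → no match
5 → match

5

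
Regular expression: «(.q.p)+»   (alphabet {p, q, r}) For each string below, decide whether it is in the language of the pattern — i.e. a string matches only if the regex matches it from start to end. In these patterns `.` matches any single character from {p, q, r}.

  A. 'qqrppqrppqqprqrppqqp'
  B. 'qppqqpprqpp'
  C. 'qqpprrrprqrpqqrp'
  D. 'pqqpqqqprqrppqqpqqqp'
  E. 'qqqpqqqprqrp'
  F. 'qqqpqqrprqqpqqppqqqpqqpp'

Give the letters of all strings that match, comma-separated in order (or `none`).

A → match
B. 'qppqqpprqpp' → no match
C → no match
D → match
E. 'qqqpqqqprqrp' → match
F → match

A, D, E, F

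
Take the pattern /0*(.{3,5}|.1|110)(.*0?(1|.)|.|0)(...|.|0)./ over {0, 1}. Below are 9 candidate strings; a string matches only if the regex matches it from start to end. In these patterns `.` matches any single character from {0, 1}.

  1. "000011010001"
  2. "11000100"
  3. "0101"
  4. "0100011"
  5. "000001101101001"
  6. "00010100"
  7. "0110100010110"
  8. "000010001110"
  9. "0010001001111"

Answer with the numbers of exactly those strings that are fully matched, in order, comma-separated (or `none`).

1. "000011010001" → match
2. "11000100" → match
3. "0101" → no match
4. "0100011" → match
5 → match
6. "00010100" → match
7 → match
8. "000010001110" → match
9 → match

1, 2, 4, 5, 6, 7, 8, 9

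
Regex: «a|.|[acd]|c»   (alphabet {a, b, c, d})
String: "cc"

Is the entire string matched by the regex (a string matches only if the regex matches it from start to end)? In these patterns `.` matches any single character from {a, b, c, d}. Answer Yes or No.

No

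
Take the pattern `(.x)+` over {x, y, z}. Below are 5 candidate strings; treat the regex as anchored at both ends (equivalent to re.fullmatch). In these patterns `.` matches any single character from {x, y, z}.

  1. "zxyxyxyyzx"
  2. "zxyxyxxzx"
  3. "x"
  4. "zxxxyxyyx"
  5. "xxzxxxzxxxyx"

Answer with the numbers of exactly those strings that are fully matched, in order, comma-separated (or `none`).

1. "zxyxyxyyzx" → no match
2. "zxyxyxxzx" → no match
3. "x" → no match
4. "zxxxyxyyx" → no match
5. "xxzxxxzxxxyx" → match

5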